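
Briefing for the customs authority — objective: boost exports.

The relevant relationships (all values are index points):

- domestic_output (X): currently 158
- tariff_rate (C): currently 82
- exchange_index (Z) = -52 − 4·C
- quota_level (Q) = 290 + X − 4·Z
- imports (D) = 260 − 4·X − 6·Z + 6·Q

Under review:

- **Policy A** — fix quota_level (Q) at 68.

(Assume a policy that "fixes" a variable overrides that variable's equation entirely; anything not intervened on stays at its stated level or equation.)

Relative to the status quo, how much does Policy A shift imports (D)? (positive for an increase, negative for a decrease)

Baseline:
  X = 158
  C = 82
  Z = -52 − 4·82 = -380
  Q = 290 + 158 − 4·(-380) = 1968
  D = 260 − 4·158 − 6·(-380) + 6·1968 = 13716
Policy A (Q := 68):
  X = 158
  C = 82
  Z = -52 − 4·82 = -380
  Q = 68
  D = 260 − 4·158 − 6·(-380) + 6·68 = 2316
Change in D: 2316 − 13716 = -11400

-11400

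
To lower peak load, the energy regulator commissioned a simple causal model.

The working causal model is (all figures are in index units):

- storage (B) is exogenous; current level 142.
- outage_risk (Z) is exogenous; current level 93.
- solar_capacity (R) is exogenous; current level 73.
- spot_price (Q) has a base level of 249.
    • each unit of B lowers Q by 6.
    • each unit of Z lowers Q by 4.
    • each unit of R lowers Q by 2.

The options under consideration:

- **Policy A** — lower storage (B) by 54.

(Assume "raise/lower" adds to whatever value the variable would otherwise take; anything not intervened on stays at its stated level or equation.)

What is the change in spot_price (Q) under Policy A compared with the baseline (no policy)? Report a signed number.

324

Baseline:
  B = 142
  Z = 93
  R = 73
  Q = 249 − 6·142 − 4·93 − 2·73 = -1121
Policy A (B − 54):
  B = 142 − 54 = 88
  Z = 93
  R = 73
  Q = 249 − 6·88 − 4·93 − 2·73 = -797
Change in Q: -797 − (-1121) = 324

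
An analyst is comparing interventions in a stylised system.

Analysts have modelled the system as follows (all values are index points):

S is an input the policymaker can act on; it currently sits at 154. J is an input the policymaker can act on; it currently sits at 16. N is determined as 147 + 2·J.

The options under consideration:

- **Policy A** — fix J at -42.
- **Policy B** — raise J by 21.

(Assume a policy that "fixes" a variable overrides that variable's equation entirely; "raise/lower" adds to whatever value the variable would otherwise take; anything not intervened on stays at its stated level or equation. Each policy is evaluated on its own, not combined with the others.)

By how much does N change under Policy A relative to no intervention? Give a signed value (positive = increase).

-116

Baseline:
  J = 16
  N = 147 + 2·16 = 179
Policy A (J := -42):
  J = -42
  N = 147 + 2·(-42) = 63
Change in N: 63 − 179 = -116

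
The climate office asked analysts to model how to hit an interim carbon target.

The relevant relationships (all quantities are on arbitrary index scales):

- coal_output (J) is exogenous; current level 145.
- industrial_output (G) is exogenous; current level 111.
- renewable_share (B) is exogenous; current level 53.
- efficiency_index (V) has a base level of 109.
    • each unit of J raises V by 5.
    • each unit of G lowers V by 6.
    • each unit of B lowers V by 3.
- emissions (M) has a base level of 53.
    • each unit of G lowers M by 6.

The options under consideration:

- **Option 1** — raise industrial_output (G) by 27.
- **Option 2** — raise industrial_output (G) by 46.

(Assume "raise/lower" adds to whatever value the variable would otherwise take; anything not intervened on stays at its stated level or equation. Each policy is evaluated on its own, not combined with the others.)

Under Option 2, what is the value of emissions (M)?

-889

Option 2 (G + 46):
  G = 111 + 46 = 157
  M = 53 − 6·157 = -889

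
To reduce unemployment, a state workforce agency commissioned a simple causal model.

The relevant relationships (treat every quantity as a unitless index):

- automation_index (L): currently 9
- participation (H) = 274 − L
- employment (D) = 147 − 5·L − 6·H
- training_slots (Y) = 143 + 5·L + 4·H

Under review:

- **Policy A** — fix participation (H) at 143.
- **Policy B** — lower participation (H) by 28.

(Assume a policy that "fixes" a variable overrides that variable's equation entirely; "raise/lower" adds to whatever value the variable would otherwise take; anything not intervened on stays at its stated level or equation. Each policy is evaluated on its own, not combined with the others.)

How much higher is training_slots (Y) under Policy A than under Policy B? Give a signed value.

Policy A (H := 143):
  L = 9
  H = 143
  Y = 143 + 5·9 + 4·143 = 760
Policy B (H − 28):
  L = 9
  H = 274 − 9 (−28 from intervention) = 237
  Y = 143 + 5·9 + 4·237 = 1136
Y: 760 − 1136 = -376

-376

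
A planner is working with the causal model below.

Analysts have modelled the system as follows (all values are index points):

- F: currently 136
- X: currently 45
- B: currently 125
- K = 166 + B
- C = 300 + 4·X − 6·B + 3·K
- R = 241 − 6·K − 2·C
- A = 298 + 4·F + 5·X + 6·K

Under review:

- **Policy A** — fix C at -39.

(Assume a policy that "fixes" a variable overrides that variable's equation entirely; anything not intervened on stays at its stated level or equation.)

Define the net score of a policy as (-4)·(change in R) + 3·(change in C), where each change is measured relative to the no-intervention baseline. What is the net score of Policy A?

Baseline:
  X = 45
  B = 125
  K = 166 + 125 = 291
  C = 300 + 4·45 − 6·125 + 3·291 = 603
  R = 241 − 6·291 − 2·603 = -2711
Policy A (C := -39):
  X = 45
  B = 125
  K = 166 + 125 = 291
  C = -39
  R = 241 − 6·291 − 2·(-39) = -1427
ΔR = -1427 − (-2711) = 1284; ΔC = -39 − 603 = -642
Score = (-4)·1284 + 3·(-642) = -7062

-7062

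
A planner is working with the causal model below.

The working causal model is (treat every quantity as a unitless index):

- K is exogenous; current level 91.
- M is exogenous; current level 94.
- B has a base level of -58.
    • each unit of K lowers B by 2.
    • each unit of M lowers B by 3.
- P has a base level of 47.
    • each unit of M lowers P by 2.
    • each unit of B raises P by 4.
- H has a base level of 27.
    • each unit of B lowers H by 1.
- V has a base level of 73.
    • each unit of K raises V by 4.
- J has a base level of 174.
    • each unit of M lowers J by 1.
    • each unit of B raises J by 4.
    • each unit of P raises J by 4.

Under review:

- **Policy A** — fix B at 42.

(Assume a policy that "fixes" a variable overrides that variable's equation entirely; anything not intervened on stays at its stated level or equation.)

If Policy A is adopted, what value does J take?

Policy A (B := 42):
  K = 91
  M = 94
  B = 42
  P = 47 − 2·94 + 4·42 = 27
  J = 174 − 94 + 4·42 + 4·27 = 356

356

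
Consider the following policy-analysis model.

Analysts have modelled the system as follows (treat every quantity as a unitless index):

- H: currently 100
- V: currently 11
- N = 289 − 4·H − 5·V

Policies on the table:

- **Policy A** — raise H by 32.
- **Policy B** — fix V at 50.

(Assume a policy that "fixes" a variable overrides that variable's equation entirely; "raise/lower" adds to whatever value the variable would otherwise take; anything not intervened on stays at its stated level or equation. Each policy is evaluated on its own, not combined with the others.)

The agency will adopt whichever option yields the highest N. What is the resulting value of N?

Policy A (H + 32):
  H = 100 + 32 = 132
  V = 11
  N = 289 − 4·132 − 5·11 = -294
Policy B (V := 50):
  H = 100
  V = 50
  N = 289 − 4·100 − 5·50 = -361
Comparing — Policy A: N=-294, Policy B: N=-361. Highest is -294 (Policy A).

-294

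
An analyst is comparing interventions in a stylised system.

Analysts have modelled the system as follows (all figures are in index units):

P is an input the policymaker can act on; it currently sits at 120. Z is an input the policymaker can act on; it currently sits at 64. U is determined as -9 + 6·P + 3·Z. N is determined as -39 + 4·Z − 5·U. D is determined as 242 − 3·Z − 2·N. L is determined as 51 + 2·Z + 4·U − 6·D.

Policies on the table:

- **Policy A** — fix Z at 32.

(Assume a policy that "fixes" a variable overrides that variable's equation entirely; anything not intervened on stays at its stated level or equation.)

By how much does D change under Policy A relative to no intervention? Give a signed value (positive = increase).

-608

Baseline:
  P = 120
  Z = 64
  U = -9 + 6·120 + 3·64 = 903
  N = -39 + 4·64 − 5·903 = -4298
  D = 242 − 3·64 − 2·(-4298) = 8646
Policy A (Z := 32):
  P = 120
  Z = 32
  U = -9 + 6·120 + 3·32 = 807
  N = -39 + 4·32 − 5·807 = -3946
  D = 242 − 3·32 − 2·(-3946) = 8038
Change in D: 8038 − 8646 = -608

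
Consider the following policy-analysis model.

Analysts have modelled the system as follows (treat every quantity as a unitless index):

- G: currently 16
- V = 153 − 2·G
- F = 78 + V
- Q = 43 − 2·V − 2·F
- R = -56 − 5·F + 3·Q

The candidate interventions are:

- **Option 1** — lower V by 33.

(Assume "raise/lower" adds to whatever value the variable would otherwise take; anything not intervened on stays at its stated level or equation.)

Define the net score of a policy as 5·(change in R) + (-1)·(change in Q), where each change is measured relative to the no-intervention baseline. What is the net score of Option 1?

Baseline:
  G = 16
  V = 153 − 2·16 = 121
  F = 78 + 121 = 199
  Q = 43 − 2·121 − 2·199 = -597
  R = -56 − 5·199 + 3·(-597) = -2842
Option 1 (V − 33):
  G = 16
  V = 153 − 2·16 (−33 from intervention) = 88
  F = 78 + 88 = 166
  Q = 43 − 2·88 − 2·166 = -465
  R = -56 − 5·166 + 3·(-465) = -2281
ΔR = -2281 − (-2842) = 561; ΔQ = -465 − (-597) = 132
Score = 5·561 + (-1)·132 = 2673

2673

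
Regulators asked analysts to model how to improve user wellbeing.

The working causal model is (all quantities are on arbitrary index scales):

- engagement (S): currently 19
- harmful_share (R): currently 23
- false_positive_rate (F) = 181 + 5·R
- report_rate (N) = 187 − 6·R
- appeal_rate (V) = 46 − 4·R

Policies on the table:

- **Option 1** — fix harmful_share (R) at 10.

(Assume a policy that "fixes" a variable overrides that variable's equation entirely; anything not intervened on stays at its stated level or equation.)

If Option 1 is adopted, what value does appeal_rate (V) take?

Option 1 (R := 10):
  R = 10
  V = 46 − 4·10 = 6

6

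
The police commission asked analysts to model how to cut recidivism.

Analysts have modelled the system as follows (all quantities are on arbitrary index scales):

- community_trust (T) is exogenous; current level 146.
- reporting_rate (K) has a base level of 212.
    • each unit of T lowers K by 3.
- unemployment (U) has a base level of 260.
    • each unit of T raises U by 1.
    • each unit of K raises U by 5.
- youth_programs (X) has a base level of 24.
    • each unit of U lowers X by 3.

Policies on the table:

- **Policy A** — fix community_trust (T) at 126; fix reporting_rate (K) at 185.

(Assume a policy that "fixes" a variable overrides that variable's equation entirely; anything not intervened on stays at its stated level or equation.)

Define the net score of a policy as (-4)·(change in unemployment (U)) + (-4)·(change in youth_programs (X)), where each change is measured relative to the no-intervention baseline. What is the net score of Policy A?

16280

Baseline:
  T = 146
  K = 212 − 3·146 = -226
  U = 260 + 146 + 5·(-226) = -724
  X = 24 − 3·(-724) = 2196
Policy A (T := 126, K := 185):
  T = 126
  K = 185
  U = 260 + 126 + 5·185 = 1311
  X = 24 − 3·1311 = -3909
ΔU = 1311 − (-724) = 2035; ΔX = -3909 − 2196 = -6105
Score = (-4)·2035 + (-4)·(-6105) = 16280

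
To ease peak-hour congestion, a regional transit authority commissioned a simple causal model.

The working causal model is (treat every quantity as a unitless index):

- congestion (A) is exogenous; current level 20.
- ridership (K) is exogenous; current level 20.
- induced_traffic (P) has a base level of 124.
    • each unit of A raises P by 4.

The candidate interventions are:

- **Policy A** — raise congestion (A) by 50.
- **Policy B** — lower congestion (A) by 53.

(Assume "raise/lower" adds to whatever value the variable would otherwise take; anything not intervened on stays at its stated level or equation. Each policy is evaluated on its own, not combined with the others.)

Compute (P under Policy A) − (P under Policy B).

Policy A (A + 50):
  A = 20 + 50 = 70
  P = 124 + 4·70 = 404
Policy B (A − 53):
  A = 20 − 53 = -33
  P = 124 + 4·(-33) = -8
P: 404 − (-8) = 412

412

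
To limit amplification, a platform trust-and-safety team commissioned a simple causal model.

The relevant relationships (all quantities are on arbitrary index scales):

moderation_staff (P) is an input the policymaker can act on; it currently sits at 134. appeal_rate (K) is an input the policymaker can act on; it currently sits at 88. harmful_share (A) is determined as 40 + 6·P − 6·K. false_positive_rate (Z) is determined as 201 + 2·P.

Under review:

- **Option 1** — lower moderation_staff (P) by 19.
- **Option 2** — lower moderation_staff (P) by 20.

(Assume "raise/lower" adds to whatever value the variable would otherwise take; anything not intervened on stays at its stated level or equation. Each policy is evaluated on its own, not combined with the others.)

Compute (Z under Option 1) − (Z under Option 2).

2

Option 1 (P − 19):
  P = 134 − 19 = 115
  Z = 201 + 2·115 = 431
Option 2 (P − 20):
  P = 134 − 20 = 114
  Z = 201 + 2·114 = 429
Z: 431 − 429 = 2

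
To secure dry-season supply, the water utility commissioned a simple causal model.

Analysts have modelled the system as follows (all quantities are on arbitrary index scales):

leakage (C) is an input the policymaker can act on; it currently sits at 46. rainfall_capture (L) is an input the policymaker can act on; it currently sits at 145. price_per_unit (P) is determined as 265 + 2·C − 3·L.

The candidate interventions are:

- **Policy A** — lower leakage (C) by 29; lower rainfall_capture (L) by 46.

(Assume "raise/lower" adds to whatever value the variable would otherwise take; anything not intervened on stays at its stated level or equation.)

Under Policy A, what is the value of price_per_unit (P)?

2

Policy A (C − 29, L − 46):
  C = 46 − 29 = 17
  L = 145 − 46 = 99
  P = 265 + 2·17 − 3·99 = 2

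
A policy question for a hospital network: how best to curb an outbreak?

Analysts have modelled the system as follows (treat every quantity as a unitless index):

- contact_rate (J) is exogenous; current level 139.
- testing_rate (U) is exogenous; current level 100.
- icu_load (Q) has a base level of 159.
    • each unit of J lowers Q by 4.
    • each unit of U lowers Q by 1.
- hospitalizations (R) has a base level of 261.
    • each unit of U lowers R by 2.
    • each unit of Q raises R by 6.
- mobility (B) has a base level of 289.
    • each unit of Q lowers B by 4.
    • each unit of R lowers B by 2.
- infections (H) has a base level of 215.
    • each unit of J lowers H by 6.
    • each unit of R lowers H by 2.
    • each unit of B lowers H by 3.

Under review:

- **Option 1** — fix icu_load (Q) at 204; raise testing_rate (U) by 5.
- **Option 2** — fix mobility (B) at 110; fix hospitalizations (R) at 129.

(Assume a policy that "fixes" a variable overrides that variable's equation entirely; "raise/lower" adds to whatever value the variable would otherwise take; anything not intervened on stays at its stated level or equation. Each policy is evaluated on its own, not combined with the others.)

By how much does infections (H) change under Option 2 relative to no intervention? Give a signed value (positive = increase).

Baseline:
  J = 139
  U = 100
  Q = 159 − 4·139 − 100 = -497
  R = 261 − 2·100 + 6·(-497) = -2921
  B = 289 − 4·(-497) − 2·(-2921) = 8119
  H = 215 − 6·139 − 2·(-2921) − 3·8119 = -19134
Option 2 (B := 110, R := 129):
  J = 139
  U = 100
  Q = 159 − 4·139 − 100 = -497
  R = 129
  B = 110
  H = 215 − 6·139 − 2·129 − 3·110 = -1207
Change in H: -1207 − (-19134) = 17927

17927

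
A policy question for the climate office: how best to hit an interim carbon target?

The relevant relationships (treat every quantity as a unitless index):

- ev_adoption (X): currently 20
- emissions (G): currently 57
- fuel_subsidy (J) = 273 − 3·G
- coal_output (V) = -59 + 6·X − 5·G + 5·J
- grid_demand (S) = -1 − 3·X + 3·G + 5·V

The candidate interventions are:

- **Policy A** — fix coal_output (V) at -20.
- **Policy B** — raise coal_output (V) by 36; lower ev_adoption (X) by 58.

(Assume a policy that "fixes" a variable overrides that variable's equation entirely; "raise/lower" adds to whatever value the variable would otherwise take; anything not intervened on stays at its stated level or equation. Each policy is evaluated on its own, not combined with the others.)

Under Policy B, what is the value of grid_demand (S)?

Policy B (V + 36, X − 58):
  X = 20 − 58 = -38
  G = 57
  J = 273 − 3·57 = 102
  V = -59 + 6·(-38) − 5·57 + 5·102 (+36 from intervention) = -26
  S = -1 − 3·(-38) + 3·57 + 5·(-26) = 154

154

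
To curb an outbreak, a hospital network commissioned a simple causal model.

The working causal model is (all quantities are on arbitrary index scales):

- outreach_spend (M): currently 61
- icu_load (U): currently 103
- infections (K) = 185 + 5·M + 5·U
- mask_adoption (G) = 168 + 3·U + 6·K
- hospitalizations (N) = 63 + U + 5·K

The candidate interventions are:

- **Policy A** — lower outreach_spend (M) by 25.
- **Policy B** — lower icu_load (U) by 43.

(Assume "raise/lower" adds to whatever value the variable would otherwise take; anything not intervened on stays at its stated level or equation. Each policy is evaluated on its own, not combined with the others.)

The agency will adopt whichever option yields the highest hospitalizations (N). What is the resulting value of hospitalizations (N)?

4566

Policy A (M − 25):
  M = 61 − 25 = 36
  U = 103
  K = 185 + 5·36 + 5·103 = 880
  N = 63 + 103 + 5·880 = 4566
Policy B (U − 43):
  M = 61
  U = 103 − 43 = 60
  K = 185 + 5·61 + 5·60 = 790
  N = 63 + 60 + 5·790 = 4073
Comparing — Policy A: N=4566, Policy B: N=4073. Highest is 4566 (Policy A).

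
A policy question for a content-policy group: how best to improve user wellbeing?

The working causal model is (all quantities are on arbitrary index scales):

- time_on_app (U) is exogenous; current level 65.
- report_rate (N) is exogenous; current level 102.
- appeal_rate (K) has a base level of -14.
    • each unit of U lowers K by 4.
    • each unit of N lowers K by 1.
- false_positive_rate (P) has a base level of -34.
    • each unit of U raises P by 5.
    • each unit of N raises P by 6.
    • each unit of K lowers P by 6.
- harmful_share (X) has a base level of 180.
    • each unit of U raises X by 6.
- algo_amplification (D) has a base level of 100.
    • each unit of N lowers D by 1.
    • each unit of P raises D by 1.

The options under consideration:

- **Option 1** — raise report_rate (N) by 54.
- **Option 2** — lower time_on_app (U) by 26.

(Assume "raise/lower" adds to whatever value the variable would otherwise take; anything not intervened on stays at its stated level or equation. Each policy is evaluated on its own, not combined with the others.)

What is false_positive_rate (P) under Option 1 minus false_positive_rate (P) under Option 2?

1402

Option 1 (N + 54):
  U = 65
  N = 102 + 54 = 156
  K = -14 − 4·65 − 156 = -430
  P = -34 + 5·65 + 6·156 − 6·(-430) = 3807
Option 2 (U − 26):
  U = 65 − 26 = 39
  N = 102
  K = -14 − 4·39 − 102 = -272
  P = -34 + 5·39 + 6·102 − 6·(-272) = 2405
P: 3807 − 2405 = 1402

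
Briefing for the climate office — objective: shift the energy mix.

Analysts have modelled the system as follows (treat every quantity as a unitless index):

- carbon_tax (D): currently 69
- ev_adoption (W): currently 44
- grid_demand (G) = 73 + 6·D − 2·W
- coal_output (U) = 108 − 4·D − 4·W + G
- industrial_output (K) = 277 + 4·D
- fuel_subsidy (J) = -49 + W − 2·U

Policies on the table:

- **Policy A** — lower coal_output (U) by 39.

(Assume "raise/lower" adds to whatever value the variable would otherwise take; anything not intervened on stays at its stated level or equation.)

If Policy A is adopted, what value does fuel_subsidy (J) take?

-37

Policy A (U − 39):
  D = 69
  W = 44
  G = 73 + 6·69 − 2·44 = 399
  U = 108 − 4·69 − 4·44 + 399 (−39 from intervention) = 16
  J = -49 + 44 − 2·16 = -37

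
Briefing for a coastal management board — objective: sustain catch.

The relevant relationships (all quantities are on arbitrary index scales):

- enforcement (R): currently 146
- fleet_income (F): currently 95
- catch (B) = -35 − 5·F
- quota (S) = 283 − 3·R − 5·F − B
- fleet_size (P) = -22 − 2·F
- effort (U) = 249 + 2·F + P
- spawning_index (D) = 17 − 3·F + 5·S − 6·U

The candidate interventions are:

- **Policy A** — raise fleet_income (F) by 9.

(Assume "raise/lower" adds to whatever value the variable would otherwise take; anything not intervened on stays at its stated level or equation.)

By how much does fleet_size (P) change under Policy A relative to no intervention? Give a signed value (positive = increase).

-18

Baseline:
  F = 95
  P = -22 − 2·95 = -212
Policy A (F + 9):
  F = 95 + 9 = 104
  P = -22 − 2·104 = -230
Change in P: -230 − (-212) = -18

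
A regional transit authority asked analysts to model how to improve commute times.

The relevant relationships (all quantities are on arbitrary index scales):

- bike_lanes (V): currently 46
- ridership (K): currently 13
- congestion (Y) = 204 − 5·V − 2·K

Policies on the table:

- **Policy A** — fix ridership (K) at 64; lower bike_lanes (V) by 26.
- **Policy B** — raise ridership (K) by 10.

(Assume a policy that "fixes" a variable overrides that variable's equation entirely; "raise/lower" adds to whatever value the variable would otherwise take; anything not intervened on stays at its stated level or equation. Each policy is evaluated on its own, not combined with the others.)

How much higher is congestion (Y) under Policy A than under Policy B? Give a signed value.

48

Policy A (K := 64, V − 26):
  V = 46 − 26 = 20
  K = 64
  Y = 204 − 5·20 − 2·64 = -24
Policy B (K + 10):
  V = 46
  K = 13 + 10 = 23
  Y = 204 − 5·46 − 2·23 = -72
Y: -24 − (-72) = 48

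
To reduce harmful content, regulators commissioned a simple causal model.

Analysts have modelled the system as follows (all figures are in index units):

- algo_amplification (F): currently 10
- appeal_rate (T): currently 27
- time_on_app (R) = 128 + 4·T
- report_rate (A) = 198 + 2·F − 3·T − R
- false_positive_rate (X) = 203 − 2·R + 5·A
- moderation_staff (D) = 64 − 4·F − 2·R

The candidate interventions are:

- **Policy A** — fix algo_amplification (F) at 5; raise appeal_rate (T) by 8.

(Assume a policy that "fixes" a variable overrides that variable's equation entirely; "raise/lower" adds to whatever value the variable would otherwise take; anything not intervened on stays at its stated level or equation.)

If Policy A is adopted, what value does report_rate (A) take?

Policy A (F := 5, T + 8):
  F = 5
  T = 27 + 8 = 35
  R = 128 + 4·35 = 268
  A = 198 + 2·5 − 3·35 − 268 = -165

-165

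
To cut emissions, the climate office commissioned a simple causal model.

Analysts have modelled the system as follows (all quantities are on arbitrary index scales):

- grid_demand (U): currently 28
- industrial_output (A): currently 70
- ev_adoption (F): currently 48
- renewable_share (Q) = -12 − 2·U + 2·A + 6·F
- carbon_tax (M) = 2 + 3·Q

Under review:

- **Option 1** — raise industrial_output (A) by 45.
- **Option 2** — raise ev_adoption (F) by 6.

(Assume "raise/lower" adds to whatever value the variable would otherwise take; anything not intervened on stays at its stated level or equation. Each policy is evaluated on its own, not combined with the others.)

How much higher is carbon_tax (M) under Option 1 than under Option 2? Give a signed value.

162

Option 1 (A + 45):
  U = 28
  A = 70 + 45 = 115
  F = 48
  Q = -12 − 2·28 + 2·115 + 6·48 = 450
  M = 2 + 3·450 = 1352
Option 2 (F + 6):
  U = 28
  A = 70
  F = 48 + 6 = 54
  Q = -12 − 2·28 + 2·70 + 6·54 = 396
  M = 2 + 3·396 = 1190
M: 1352 − 1190 = 162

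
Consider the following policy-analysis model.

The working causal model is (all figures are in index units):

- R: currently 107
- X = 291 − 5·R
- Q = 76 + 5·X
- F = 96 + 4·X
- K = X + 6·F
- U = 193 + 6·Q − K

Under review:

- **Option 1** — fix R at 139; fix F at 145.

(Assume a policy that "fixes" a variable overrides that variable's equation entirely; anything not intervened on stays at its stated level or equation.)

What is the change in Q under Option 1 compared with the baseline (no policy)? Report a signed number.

-800

Baseline:
  R = 107
  X = 291 − 5·107 = -244
  Q = 76 + 5·(-244) = -1144
Option 1 (R := 139, F := 145):
  R = 139
  X = 291 − 5·139 = -404
  Q = 76 + 5·(-404) = -1944
Change in Q: -1944 − (-1144) = -800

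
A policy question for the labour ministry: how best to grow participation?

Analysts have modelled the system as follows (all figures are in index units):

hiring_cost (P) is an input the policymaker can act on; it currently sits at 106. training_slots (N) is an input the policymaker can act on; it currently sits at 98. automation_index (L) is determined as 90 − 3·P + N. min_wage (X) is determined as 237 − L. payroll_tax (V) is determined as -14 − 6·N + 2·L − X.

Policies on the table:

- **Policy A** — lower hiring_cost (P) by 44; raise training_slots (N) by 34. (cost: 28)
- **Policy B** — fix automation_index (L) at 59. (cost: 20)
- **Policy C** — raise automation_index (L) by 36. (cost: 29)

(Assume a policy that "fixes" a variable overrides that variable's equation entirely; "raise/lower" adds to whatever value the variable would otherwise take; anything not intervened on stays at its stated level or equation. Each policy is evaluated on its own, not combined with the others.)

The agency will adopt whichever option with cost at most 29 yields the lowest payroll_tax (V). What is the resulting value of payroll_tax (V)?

-1121

Policy A (P − 44, N + 34):
  P = 106 − 44 = 62
  N = 98 + 34 = 132
  L = 90 − 3·62 + 132 = 36
  X = 237 − 36 = 201
  V = -14 − 6·132 + 2·36 − 201 = -935
Policy B (L := 59):
  P = 106
  N = 98
  L = 59
  X = 237 − 59 = 178
  V = -14 − 6·98 + 2·59 − 178 = -662
Policy C (L + 36):
  P = 106
  N = 98
  L = 90 − 3·106 + 98 (+36 from intervention) = -94
  X = 237 − (-94) = 331
  V = -14 − 6·98 + 2·(-94) − 331 = -1121
Comparing — Policy A: V=-935, Policy B: V=-662, Policy C: V=-1121. Lowest is -1121 (Policy C).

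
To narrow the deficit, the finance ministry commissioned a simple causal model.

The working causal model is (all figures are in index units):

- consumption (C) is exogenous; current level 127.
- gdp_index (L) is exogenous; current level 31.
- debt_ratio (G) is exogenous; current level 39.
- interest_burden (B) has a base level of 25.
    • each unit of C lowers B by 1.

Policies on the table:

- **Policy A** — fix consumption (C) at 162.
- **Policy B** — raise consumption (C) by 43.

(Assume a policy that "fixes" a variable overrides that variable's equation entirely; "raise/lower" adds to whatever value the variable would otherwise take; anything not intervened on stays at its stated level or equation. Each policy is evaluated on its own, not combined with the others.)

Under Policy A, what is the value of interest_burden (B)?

-137

Policy A (C := 162):
  C = 162
  B = 25 − 162 = -137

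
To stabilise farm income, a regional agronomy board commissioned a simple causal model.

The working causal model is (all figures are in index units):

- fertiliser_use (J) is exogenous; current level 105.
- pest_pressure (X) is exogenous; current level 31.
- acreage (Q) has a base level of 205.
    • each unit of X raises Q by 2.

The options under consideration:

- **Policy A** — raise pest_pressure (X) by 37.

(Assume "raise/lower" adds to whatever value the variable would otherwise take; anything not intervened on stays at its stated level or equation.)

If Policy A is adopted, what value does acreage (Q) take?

Policy A (X + 37):
  X = 31 + 37 = 68
  Q = 205 + 2·68 = 341

341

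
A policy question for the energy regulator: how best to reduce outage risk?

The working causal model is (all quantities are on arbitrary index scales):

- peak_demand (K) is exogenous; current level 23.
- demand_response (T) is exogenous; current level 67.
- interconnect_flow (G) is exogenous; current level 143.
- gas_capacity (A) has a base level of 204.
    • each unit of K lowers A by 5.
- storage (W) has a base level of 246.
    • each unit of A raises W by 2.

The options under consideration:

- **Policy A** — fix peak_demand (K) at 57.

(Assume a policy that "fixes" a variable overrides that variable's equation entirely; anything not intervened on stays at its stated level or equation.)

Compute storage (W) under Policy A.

84

Policy A (K := 57):
  K = 57
  A = 204 − 5·57 = -81
  W = 246 + 2·(-81) = 84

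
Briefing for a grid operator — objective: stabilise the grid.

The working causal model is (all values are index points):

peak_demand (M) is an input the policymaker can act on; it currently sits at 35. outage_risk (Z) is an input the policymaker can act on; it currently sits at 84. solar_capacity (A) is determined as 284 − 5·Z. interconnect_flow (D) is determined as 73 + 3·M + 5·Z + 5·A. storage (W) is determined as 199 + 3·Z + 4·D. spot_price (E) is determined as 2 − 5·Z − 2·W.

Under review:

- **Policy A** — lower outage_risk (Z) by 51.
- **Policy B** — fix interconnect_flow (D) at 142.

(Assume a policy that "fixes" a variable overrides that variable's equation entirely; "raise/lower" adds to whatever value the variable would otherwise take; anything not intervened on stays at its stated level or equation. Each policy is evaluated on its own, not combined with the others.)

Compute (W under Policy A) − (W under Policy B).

Policy A (Z − 51):
  M = 35
  Z = 84 − 51 = 33
  A = 284 − 5·33 = 119
  D = 73 + 3·35 + 5·33 + 5·119 = 938
  W = 199 + 3·33 + 4·938 = 4050
Policy B (D := 142):
  M = 35
  Z = 84
  A = 284 − 5·84 = -136
  D = 142
  W = 199 + 3·84 + 4·142 = 1019
W: 4050 − 1019 = 3031

3031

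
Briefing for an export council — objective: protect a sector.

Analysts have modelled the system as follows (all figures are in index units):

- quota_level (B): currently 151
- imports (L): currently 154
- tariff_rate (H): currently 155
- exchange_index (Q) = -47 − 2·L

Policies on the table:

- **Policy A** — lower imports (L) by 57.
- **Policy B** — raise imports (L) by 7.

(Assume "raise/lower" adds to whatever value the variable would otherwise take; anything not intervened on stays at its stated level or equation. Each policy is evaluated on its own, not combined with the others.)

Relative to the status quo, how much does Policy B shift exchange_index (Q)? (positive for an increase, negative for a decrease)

-14

Baseline:
  L = 154
  Q = -47 − 2·154 = -355
Policy B (L + 7):
  L = 154 + 7 = 161
  Q = -47 − 2·161 = -369
Change in Q: -369 − (-355) = -14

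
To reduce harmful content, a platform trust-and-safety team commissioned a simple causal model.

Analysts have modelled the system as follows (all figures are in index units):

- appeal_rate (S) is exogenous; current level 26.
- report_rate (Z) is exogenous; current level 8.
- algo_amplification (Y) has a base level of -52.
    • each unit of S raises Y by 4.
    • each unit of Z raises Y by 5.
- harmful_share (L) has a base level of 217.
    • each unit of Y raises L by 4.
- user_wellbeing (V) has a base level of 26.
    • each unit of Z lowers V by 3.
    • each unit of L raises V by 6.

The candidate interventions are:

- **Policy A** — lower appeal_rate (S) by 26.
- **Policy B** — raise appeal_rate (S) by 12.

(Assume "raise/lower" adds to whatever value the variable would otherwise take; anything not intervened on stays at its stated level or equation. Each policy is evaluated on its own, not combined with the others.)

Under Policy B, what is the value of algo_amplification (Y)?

140

Policy B (S + 12):
  S = 26 + 12 = 38
  Z = 8
  Y = -52 + 4·38 + 5·8 = 140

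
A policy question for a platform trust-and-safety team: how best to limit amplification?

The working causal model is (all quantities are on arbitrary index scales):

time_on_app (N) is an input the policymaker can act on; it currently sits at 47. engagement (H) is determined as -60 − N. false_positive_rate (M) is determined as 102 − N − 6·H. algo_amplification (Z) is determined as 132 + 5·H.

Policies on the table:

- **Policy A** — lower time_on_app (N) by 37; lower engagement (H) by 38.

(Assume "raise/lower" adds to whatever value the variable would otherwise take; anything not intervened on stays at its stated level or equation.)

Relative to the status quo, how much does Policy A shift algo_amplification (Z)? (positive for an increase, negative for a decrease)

-5

Baseline:
  N = 47
  H = -60 − 47 = -107
  Z = 132 + 5·(-107) = -403
Policy A (N − 37, H − 38):
  N = 47 − 37 = 10
  H = -60 − 10 (−38 from intervention) = -108
  Z = 132 + 5·(-108) = -408
Change in Z: -408 − (-403) = -5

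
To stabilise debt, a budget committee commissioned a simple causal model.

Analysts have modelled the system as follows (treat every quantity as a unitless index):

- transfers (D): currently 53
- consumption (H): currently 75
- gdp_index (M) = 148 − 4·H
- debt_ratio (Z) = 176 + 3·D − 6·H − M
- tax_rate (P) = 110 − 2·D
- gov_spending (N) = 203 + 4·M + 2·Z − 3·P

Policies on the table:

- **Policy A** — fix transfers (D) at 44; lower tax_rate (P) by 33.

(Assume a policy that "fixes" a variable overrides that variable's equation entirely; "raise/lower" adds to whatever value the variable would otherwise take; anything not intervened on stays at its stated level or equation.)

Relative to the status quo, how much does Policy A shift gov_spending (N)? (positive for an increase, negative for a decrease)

Baseline:
  D = 53
  H = 75
  M = 148 − 4·75 = -152
  Z = 176 + 3·53 − 6·75 − (-152) = 37
  P = 110 − 2·53 = 4
  N = 203 + 4·(-152) + 2·37 − 3·4 = -343
Policy A (D := 44, P − 33):
  D = 44
  H = 75
  M = 148 − 4·75 = -152
  Z = 176 + 3·44 − 6·75 − (-152) = 10
  P = 110 − 2·44 (−33 from intervention) = -11
  N = 203 + 4·(-152) + 2·10 − 3·(-11) = -352
Change in N: -352 − (-343) = -9

-9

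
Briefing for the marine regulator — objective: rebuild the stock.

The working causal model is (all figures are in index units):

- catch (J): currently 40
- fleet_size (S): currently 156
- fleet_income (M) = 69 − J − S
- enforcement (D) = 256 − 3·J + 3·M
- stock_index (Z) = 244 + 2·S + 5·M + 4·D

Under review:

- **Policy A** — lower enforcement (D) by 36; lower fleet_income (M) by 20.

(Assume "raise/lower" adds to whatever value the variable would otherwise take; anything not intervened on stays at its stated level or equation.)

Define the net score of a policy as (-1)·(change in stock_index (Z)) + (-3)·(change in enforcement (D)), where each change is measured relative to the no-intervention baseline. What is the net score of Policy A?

Baseline:
  J = 40
  S = 156
  M = 69 − 40 − 156 = -127
  D = 256 − 3·40 + 3·(-127) = -245
  Z = 244 + 2·156 + 5·(-127) + 4·(-245) = -1059
Policy A (D − 36, M − 20):
  J = 40
  S = 156
  M = 69 − 40 − 156 (−20 from intervention) = -147
  D = 256 − 3·40 + 3·(-147) (−36 from intervention) = -341
  Z = 244 + 2·156 + 5·(-147) + 4·(-341) = -1543
ΔZ = -1543 − (-1059) = -484; ΔD = -341 − (-245) = -96
Score = (-1)·(-484) + (-3)·(-96) = 772

772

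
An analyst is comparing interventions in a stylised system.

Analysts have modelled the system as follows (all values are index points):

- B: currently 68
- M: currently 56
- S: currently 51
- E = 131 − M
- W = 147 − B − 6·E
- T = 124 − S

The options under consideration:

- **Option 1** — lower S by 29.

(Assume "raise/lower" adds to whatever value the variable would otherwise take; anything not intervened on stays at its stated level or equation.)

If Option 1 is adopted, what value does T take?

Option 1 (S − 29):
  S = 51 − 29 = 22
  T = 124 − 22 = 102

102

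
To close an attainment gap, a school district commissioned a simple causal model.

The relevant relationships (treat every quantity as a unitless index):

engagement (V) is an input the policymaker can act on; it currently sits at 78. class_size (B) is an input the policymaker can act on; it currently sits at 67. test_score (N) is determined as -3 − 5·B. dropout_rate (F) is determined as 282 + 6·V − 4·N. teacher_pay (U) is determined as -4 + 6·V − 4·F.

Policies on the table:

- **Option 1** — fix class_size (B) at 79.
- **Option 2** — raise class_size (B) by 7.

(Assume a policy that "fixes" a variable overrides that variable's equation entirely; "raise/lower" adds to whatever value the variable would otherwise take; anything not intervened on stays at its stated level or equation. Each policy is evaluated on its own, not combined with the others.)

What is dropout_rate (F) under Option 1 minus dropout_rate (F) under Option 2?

Option 1 (B := 79):
  V = 78
  B = 79
  N = -3 − 5·79 = -398
  F = 282 + 6·78 − 4·(-398) = 2342
Option 2 (B + 7):
  V = 78
  B = 67 + 7 = 74
  N = -3 − 5·74 = -373
  F = 282 + 6·78 − 4·(-373) = 2242
F: 2342 − 2242 = 100

100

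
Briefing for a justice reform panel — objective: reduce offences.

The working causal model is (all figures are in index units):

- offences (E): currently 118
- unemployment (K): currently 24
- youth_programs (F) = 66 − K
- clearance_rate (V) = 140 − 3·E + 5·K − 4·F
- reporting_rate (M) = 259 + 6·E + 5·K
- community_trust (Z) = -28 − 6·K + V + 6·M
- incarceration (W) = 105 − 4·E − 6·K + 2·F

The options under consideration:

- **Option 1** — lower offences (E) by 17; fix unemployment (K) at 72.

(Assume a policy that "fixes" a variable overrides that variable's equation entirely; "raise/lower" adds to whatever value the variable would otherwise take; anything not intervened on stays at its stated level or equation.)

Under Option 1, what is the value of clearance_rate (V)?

Option 1 (E − 17, K := 72):
  E = 118 − 17 = 101
  K = 72
  F = 66 − 72 = -6
  V = 140 − 3·101 + 5·72 − 4·(-6) = 221

221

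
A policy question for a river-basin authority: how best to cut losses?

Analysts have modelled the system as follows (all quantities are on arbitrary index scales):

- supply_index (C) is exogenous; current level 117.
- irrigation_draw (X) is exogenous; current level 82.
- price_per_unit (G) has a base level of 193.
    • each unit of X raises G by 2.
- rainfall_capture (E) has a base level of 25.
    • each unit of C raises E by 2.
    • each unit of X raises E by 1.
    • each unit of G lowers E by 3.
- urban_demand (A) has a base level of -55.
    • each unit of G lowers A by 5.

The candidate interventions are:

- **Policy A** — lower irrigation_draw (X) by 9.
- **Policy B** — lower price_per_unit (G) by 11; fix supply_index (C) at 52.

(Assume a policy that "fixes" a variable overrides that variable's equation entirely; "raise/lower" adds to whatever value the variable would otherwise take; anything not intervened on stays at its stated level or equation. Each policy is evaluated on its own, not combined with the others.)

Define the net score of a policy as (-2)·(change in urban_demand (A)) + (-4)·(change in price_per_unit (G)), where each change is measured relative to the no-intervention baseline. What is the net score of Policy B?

Baseline:
  X = 82
  G = 193 + 2·82 = 357
  A = -55 − 5·357 = -1840
Policy B (G − 11, C := 52):
  X = 82
  G = 193 + 2·82 (−11 from intervention) = 346
  A = -55 − 5·346 = -1785
ΔA = -1785 − (-1840) = 55; ΔG = 346 − 357 = -11
Score = (-2)·55 + (-4)·(-11) = -66

-66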